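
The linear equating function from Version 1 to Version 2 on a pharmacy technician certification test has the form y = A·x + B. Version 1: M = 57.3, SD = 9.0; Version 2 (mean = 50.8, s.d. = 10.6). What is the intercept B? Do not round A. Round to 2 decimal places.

A = SD_Y / SD_X = 10.6 / 9.0 = 1.177778
B = M_Y − A·M_X = 50.8 − 1.177778 × 57.3 = -16.69

-16.69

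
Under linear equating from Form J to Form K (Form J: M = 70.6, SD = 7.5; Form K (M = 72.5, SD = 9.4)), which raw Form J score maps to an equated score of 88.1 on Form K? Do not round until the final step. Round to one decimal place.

83.0

Invert y = (SD_Y/SD_X)(x − M_X) + M_Y:
x = (SD_X/SD_Y)(y − M_Y) + M_X = (7.5/9.4)(88.1 − 72.5) + 70.6
x = 0.797872 × 15.600 + 70.6 = 83.0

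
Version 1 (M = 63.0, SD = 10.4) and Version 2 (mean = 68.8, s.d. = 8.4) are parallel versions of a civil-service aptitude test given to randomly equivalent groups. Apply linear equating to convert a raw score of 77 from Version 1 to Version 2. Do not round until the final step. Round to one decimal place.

Linear equating: y = (SD_Y/SD_X)(x − M_X) + M_Y
y = (8.4/10.4)(77 − 63.0) + 68.8
y = 0.807692 × 14.0 + 68.8 = 11.3077 + 68.8 = 80.1

80.1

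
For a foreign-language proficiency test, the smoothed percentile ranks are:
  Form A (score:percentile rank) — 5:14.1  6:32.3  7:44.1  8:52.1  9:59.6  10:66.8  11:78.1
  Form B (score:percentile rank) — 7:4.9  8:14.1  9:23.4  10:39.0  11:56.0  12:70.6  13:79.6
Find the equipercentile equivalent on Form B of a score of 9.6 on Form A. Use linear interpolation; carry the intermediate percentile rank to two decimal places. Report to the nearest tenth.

11.5

PR of 9.6 on Form A: 59.6 + (9.6 − 9)/(10 − 9) × (66.8 − 59.6) = 63.92
On Form B, PR 63.92 falls between score 11 (PR 56.0) and 12 (PR 70.6).
Interpolate: 11 + (63.92 − 56.0)/(70.6 − 56.0) × (12 − 11) = 11.5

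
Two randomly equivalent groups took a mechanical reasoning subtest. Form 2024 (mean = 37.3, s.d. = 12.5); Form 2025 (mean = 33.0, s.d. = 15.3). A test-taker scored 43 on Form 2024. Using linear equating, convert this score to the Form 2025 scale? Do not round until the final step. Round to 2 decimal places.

Linear equating: y = (SD_Y/SD_X)(x − M_X) + M_Y
y = (15.3/12.5)(43 − 37.3) + 33.0
y = 1.224000 × 5.7 + 33.0 = 6.9768 + 33.0 = 39.98

39.98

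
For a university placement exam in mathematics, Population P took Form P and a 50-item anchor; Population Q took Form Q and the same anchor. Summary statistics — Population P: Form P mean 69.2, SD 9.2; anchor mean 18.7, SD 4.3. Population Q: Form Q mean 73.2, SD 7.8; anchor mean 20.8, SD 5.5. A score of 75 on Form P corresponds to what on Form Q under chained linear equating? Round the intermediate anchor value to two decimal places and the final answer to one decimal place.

74.1

Form P → anchor (Population P): v = (4.3/9.2)(75 − 69.2) + 18.7 = 21.41
anchor → Form Q (Population Q): y = (7.8/5.5)(21.41 − 20.8) + 73.2 = 74.1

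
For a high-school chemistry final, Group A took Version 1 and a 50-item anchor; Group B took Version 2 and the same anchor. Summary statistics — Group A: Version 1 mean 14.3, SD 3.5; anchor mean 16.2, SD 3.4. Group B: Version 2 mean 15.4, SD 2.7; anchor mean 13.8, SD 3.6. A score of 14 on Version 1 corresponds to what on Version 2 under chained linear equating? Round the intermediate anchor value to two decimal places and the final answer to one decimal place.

Version 1 → anchor (Group A): v = (3.4/3.5)(14 − 14.3) + 16.2 = 15.91
anchor → Version 2 (Group B): y = (2.7/3.6)(15.91 − 13.8) + 15.4 = 17.0

17.0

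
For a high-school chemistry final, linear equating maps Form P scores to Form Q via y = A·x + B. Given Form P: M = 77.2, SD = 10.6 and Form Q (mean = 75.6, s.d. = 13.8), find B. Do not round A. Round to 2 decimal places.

-24.91

A = SD_Y / SD_X = 13.8 / 10.6 = 1.301887
B = M_Y − A·M_X = 75.6 − 1.301887 × 77.2 = -24.91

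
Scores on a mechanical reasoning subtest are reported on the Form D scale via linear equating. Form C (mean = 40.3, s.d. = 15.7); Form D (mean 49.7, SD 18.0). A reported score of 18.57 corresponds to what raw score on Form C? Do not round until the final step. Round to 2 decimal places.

13.15

Invert y = (SD_Y/SD_X)(x − M_X) + M_Y:
x = (SD_X/SD_Y)(y − M_Y) + M_X = (15.7/18.0)(18.57 − 49.7) + 40.3
x = 0.872222 × -31.130 + 40.3 = 13.15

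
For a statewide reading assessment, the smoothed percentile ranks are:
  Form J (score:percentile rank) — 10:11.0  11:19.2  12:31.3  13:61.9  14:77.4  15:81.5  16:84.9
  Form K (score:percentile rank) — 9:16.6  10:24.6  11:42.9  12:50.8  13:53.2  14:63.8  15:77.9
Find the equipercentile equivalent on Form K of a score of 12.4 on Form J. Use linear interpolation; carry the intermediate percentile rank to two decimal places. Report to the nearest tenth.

11.1

PR of 12.4 on Form J: 31.3 + (12.4 − 12)/(13 − 12) × (61.9 − 31.3) = 43.54
On Form K, PR 43.54 falls between score 11 (PR 42.9) and 12 (PR 50.8).
Interpolate: 11 + (43.54 − 42.9)/(50.8 − 42.9) × (12 − 11) = 11.1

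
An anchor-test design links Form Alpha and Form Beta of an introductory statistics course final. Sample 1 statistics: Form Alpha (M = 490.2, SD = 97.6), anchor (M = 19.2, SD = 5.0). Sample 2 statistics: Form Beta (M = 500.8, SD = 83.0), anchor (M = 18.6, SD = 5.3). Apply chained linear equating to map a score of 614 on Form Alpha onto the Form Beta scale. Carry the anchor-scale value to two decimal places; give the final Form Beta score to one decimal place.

Form Alpha → anchor (Sample 1): v = (5.0/97.6)(614 − 490.2) + 19.2 = 25.54
anchor → Form Beta (Sample 2): y = (83.0/5.3)(25.54 − 18.6) + 500.8 = 609.5

609.5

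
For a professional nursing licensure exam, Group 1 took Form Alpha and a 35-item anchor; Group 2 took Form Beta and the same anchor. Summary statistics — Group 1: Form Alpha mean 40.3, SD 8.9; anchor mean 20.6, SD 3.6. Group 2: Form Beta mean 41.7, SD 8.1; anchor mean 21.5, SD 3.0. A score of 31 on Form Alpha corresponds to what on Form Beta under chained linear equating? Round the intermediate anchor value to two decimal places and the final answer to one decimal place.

Form Alpha → anchor (Group 1): v = (3.6/8.9)(31 − 40.3) + 20.6 = 16.84
anchor → Form Beta (Group 2): y = (8.1/3.0)(16.84 − 21.5) + 41.7 = 29.1

29.1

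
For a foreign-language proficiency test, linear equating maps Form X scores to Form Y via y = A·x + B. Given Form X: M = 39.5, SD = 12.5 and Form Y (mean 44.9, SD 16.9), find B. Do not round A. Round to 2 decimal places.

-8.50

A = SD_Y / SD_X = 16.9 / 12.5 = 1.352000
B = M_Y − A·M_X = 44.9 − 1.352000 × 39.5 = -8.50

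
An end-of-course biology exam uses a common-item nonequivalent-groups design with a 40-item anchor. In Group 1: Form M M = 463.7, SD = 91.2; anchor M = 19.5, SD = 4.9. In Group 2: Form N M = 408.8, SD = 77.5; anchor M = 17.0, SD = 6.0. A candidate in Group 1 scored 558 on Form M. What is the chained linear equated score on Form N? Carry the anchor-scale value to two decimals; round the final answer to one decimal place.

Form M → anchor (Group 1): v = (4.9/91.2)(558 − 463.7) + 19.5 = 24.57
anchor → Form N (Group 2): y = (77.5/6.0)(24.57 − 17.0) + 408.8 = 506.6

506.6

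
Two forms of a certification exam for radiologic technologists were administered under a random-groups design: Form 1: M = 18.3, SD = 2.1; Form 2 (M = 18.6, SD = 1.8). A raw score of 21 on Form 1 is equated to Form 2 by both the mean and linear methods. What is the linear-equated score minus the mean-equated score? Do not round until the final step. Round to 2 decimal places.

-0.39

Mean-equated: 21 + (18.6 − 18.3) = 21.30
Linear-equated: (1.8/2.1)(21 − 18.3) + 18.6 = 20.914
Difference = 20.914 − 21.30 = -0.39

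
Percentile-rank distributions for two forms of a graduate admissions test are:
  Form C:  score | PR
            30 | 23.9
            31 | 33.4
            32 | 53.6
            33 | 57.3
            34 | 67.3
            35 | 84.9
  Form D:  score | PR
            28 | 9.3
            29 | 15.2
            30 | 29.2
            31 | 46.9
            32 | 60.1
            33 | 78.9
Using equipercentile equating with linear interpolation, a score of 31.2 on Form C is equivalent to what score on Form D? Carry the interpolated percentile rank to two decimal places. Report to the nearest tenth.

30.5

PR of 31.2 on Form C: 33.4 + (31.2 − 31)/(32 − 31) × (53.6 − 33.4) = 37.44
On Form D, PR 37.44 falls between score 30 (PR 29.2) and 31 (PR 46.9).
Interpolate: 30 + (37.44 − 29.2)/(46.9 − 29.2) × (31 − 30) = 30.5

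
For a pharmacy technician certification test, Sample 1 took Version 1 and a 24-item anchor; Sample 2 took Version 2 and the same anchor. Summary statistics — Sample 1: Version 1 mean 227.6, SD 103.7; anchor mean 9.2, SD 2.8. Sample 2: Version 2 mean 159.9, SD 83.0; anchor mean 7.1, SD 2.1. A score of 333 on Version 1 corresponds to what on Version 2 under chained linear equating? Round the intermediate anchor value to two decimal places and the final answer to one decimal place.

355.5

Version 1 → anchor (Sample 1): v = (2.8/103.7)(333 − 227.6) + 9.2 = 12.05
anchor → Version 2 (Sample 2): y = (83.0/2.1)(12.05 − 7.1) + 159.9 = 355.5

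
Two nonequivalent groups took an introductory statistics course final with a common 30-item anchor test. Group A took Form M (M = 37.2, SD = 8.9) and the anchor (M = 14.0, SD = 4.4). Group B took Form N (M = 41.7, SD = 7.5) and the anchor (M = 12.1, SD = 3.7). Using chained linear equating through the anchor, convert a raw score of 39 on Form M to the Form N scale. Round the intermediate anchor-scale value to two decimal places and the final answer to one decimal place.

Form M → anchor (Group A): v = (4.4/8.9)(39 − 37.2) + 14.0 = 14.89
anchor → Form N (Group B): y = (7.5/3.7)(14.89 − 12.1) + 41.7 = 47.4

47.4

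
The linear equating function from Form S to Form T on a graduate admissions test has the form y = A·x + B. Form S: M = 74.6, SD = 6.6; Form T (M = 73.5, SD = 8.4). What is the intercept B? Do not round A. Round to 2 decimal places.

A = SD_Y / SD_X = 8.4 / 6.6 = 1.272727
B = M_Y − A·M_X = 73.5 − 1.272727 × 74.6 = -21.45

-21.45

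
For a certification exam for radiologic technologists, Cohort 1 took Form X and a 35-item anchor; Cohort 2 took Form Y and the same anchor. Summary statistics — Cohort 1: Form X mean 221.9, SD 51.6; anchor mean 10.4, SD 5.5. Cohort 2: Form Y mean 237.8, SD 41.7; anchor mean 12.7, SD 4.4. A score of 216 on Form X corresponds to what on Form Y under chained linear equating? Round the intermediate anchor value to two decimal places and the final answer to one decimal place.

Form X → anchor (Cohort 1): v = (5.5/51.6)(216 − 221.9) + 10.4 = 9.77
anchor → Form Y (Cohort 2): y = (41.7/4.4)(9.77 − 12.7) + 237.8 = 210.0

210.0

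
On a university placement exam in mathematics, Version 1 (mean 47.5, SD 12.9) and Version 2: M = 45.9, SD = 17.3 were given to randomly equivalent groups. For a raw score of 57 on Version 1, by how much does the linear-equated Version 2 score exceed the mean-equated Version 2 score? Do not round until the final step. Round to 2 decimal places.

Mean-equated: 57 + (45.9 − 47.5) = 55.40
Linear-equated: (17.3/12.9)(57 − 47.5) + 45.9 = 58.640
Difference = 58.640 − 55.40 = 3.24

3.24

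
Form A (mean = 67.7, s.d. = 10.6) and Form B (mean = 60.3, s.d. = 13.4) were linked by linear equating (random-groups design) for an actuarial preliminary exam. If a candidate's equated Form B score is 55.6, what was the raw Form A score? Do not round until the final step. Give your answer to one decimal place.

64.0

Invert y = (SD_Y/SD_X)(x − M_X) + M_Y:
x = (SD_X/SD_Y)(y − M_Y) + M_X = (10.6/13.4)(55.6 − 60.3) + 67.7
x = 0.791045 × -4.700 + 67.7 = 64.0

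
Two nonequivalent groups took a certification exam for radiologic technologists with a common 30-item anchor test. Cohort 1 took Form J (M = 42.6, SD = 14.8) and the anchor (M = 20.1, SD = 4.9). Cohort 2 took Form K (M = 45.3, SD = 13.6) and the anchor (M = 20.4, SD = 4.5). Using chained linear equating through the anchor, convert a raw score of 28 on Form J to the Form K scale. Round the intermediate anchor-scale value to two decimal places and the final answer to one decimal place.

Form J → anchor (Cohort 1): v = (4.9/14.8)(28 − 42.6) + 20.1 = 15.27
anchor → Form K (Cohort 2): y = (13.6/4.5)(15.27 − 20.4) + 45.3 = 29.8

29.8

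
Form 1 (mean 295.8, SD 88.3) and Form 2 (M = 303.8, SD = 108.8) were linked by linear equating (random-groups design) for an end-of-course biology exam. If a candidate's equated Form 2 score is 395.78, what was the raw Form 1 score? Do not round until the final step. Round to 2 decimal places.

Invert y = (SD_Y/SD_X)(x − M_X) + M_Y:
x = (SD_X/SD_Y)(y − M_Y) + M_X = (88.3/108.8)(395.78 − 303.8) + 295.8
x = 0.811581 × 91.980 + 295.8 = 370.45

370.45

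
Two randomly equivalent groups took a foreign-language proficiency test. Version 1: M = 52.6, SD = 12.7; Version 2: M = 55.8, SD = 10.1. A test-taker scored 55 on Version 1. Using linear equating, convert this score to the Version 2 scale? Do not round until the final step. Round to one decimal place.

Linear equating: y = (SD_Y/SD_X)(x − M_X) + M_Y
y = (10.1/12.7)(55 − 52.6) + 55.8
y = 0.795276 × 2.4 + 55.8 = 1.9087 + 55.8 = 57.7

57.7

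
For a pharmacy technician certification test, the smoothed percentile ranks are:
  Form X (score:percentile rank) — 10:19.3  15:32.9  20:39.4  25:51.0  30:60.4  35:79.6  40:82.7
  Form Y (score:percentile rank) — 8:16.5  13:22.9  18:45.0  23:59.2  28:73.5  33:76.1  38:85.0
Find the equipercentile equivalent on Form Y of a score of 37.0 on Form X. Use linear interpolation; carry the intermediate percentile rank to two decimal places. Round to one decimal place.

35.7

PR of 37.0 on Form X: 79.6 + (37.0 − 35)/(40 − 35) × (82.7 − 79.6) = 80.84
On Form Y, PR 80.84 falls between score 33 (PR 76.1) and 38 (PR 85.0).
Interpolate: 33 + (80.84 − 76.1)/(85.0 − 76.1) × (38 − 33) = 35.7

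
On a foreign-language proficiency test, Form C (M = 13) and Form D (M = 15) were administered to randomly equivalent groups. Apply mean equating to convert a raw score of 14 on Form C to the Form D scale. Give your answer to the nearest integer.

16

Mean equating: y = x + (M_Y − M_X) = 14 + (15 − 13) = 16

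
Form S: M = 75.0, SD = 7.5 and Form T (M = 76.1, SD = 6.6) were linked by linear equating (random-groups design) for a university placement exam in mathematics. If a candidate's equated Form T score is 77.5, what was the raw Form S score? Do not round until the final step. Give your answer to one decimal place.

76.6

Invert y = (SD_Y/SD_X)(x − M_X) + M_Y:
x = (SD_X/SD_Y)(y − M_Y) + M_X = (7.5/6.6)(77.5 − 76.1) + 75.0
x = 1.136364 × 1.400 + 75.0 = 76.6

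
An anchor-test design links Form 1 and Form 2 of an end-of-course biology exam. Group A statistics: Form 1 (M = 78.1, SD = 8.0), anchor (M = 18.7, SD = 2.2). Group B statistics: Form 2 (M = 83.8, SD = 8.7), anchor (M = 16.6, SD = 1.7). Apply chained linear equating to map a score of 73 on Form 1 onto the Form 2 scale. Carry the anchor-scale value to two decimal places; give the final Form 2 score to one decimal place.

Form 1 → anchor (Group A): v = (2.2/8.0)(73 − 78.1) + 18.7 = 17.30
anchor → Form 2 (Group B): y = (8.7/1.7)(17.30 − 16.6) + 83.8 = 87.4

87.4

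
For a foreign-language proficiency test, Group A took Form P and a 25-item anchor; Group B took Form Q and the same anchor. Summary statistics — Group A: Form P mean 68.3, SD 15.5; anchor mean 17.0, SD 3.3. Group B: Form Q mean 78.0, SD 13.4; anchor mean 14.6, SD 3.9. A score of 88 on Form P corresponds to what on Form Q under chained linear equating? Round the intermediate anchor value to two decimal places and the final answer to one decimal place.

100.6

Form P → anchor (Group A): v = (3.3/15.5)(88 − 68.3) + 17.0 = 21.19
anchor → Form Q (Group B): y = (13.4/3.9)(21.19 − 14.6) + 78.0 = 100.6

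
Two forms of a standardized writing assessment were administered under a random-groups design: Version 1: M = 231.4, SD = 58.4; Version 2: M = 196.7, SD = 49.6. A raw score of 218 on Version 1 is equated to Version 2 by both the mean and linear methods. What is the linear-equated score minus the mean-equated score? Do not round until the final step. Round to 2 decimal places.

2.02

Mean-equated: 218 + (196.7 − 231.4) = 183.30
Linear-equated: (49.6/58.4)(218 − 231.4) + 196.7 = 185.319
Difference = 185.319 − 183.30 = 2.02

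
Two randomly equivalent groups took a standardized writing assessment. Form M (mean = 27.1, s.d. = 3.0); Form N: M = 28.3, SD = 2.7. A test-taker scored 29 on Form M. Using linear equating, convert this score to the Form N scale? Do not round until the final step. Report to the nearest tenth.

30.0

Linear equating: y = (SD_Y/SD_X)(x − M_X) + M_Y
y = (2.7/3.0)(29 − 27.1) + 28.3
y = 0.900000 × 1.9 + 28.3 = 1.7100 + 28.3 = 30.0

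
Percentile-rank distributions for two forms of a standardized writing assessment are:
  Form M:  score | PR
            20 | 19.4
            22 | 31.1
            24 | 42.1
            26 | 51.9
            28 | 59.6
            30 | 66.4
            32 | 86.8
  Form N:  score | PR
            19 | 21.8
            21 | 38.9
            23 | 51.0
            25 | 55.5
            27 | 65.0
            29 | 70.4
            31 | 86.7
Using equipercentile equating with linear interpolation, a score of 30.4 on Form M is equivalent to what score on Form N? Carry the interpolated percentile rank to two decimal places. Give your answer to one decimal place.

29.0

PR of 30.4 on Form M: 66.4 + (30.4 − 30)/(32 − 30) × (86.8 − 66.4) = 70.48
On Form N, PR 70.48 falls between score 29 (PR 70.4) and 31 (PR 86.7).
Interpolate: 29 + (70.48 − 70.4)/(86.7 − 70.4) × (31 − 29) = 29.0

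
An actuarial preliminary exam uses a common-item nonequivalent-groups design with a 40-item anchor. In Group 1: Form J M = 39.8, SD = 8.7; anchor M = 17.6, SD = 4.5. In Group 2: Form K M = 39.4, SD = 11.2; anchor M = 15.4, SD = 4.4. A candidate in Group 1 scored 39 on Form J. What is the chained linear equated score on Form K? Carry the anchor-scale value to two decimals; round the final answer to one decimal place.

44.0

Form J → anchor (Group 1): v = (4.5/8.7)(39 − 39.8) + 17.6 = 17.19
anchor → Form K (Group 2): y = (11.2/4.4)(17.19 − 15.4) + 39.4 = 44.0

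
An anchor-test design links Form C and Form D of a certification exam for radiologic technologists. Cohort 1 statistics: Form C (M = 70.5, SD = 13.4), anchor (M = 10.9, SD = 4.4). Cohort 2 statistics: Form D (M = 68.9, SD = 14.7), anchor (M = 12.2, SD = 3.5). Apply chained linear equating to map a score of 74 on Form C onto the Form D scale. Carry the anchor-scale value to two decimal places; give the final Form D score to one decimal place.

Form C → anchor (Cohort 1): v = (4.4/13.4)(74 − 70.5) + 10.9 = 12.05
anchor → Form D (Cohort 2): y = (14.7/3.5)(12.05 − 12.2) + 68.9 = 68.3

68.3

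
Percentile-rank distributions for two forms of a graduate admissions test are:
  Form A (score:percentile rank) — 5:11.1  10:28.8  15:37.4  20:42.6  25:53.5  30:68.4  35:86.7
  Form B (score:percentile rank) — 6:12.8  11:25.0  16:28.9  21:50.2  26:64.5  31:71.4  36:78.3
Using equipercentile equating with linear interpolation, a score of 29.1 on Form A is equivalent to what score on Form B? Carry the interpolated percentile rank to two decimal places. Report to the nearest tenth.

26.9

PR of 29.1 on Form A: 53.5 + (29.1 − 25)/(30 − 25) × (68.4 − 53.5) = 65.72
On Form B, PR 65.72 falls between score 26 (PR 64.5) and 31 (PR 71.4).
Interpolate: 26 + (65.72 − 64.5)/(71.4 − 64.5) × (31 − 26) = 26.9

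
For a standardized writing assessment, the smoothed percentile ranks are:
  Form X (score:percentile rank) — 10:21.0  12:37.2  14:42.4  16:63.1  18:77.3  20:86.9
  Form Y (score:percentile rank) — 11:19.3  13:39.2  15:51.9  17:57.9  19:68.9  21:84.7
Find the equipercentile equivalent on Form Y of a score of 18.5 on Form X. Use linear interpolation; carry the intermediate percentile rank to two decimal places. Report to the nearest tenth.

20.4

PR of 18.5 on Form X: 77.3 + (18.5 − 18)/(20 − 18) × (86.9 − 77.3) = 79.70
On Form Y, PR 79.70 falls between score 19 (PR 68.9) and 21 (PR 84.7).
Interpolate: 19 + (79.70 − 68.9)/(84.7 − 68.9) × (21 − 19) = 20.4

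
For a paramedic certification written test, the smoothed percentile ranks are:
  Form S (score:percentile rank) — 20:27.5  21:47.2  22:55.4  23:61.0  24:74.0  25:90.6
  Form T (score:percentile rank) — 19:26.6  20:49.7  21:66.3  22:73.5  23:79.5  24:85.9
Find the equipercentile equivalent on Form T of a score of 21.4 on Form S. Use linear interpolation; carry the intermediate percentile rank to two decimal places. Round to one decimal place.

20.0

PR of 21.4 on Form S: 47.2 + (21.4 − 21)/(22 − 21) × (55.4 − 47.2) = 50.48
On Form T, PR 50.48 falls between score 20 (PR 49.7) and 21 (PR 66.3).
Interpolate: 20 + (50.48 − 49.7)/(66.3 − 49.7) × (21 − 20) = 20.0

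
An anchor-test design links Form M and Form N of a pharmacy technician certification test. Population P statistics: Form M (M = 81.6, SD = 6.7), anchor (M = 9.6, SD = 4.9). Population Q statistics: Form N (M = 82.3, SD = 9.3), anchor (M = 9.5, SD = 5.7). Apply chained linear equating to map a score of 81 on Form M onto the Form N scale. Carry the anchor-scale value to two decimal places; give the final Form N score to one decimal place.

Form M → anchor (Population P): v = (4.9/6.7)(81 − 81.6) + 9.6 = 9.16
anchor → Form N (Population Q): y = (9.3/5.7)(9.16 − 9.5) + 82.3 = 81.7

81.7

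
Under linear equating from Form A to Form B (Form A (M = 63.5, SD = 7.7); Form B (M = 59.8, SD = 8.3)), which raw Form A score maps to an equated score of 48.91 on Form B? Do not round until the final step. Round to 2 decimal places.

53.40

Invert y = (SD_Y/SD_X)(x − M_X) + M_Y:
x = (SD_X/SD_Y)(y − M_Y) + M_X = (7.7/8.3)(48.91 − 59.8) + 63.5
x = 0.927711 × -10.890 + 63.5 = 53.40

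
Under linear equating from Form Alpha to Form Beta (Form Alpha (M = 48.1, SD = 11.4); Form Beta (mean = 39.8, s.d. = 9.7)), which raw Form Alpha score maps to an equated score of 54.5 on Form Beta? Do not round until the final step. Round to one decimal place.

Invert y = (SD_Y/SD_X)(x − M_X) + M_Y:
x = (SD_X/SD_Y)(y − M_Y) + M_X = (11.4/9.7)(54.5 − 39.8) + 48.1
x = 1.175258 × 14.700 + 48.1 = 65.4

65.4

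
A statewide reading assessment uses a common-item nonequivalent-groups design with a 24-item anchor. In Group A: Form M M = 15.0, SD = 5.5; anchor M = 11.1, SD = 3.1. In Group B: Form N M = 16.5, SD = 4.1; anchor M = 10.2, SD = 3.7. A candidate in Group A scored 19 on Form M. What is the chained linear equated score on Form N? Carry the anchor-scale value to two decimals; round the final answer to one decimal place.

Form M → anchor (Group A): v = (3.1/5.5)(19 − 15.0) + 11.1 = 13.35
anchor → Form N (Group B): y = (4.1/3.7)(13.35 − 10.2) + 16.5 = 20.0

20.0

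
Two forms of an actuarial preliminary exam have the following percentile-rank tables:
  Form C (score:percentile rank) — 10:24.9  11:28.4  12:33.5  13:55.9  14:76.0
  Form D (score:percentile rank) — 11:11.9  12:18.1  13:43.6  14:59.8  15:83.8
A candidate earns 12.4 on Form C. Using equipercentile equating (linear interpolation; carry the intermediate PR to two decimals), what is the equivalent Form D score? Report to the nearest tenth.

PR of 12.4 on Form C: 33.5 + (12.4 − 12)/(13 − 12) × (55.9 − 33.5) = 42.46
On Form D, PR 42.46 falls between score 12 (PR 18.1) and 13 (PR 43.6).
Interpolate: 12 + (42.46 − 18.1)/(43.6 − 18.1) × (13 − 12) = 13.0

13.0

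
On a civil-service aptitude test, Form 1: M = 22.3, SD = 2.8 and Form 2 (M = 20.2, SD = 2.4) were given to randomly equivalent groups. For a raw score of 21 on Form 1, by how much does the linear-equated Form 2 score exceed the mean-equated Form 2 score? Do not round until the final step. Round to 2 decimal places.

0.19

Mean-equated: 21 + (20.2 − 22.3) = 18.90
Linear-equated: (2.4/2.8)(21 − 22.3) + 20.2 = 19.086
Difference = 19.086 − 18.90 = 0.19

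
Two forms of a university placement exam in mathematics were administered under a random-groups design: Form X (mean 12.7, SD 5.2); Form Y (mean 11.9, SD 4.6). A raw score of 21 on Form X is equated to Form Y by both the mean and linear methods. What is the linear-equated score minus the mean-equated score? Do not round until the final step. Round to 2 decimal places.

Mean-equated: 21 + (11.9 − 12.7) = 20.20
Linear-equated: (4.6/5.2)(21 − 12.7) + 11.9 = 19.242
Difference = 19.242 − 20.20 = -0.96

-0.96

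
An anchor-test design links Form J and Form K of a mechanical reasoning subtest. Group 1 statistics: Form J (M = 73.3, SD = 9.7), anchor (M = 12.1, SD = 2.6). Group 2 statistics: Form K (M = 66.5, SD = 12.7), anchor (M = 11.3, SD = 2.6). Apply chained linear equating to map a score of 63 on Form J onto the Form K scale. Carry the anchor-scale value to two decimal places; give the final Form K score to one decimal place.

56.9

Form J → anchor (Group 1): v = (2.6/9.7)(63 − 73.3) + 12.1 = 9.34
anchor → Form K (Group 2): y = (12.7/2.6)(9.34 − 11.3) + 66.5 = 56.9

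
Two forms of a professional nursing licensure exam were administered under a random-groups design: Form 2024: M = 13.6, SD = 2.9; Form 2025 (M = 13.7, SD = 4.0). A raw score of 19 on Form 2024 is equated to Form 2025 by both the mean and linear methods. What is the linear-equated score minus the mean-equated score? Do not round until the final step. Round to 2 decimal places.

Mean-equated: 19 + (13.7 − 13.6) = 19.10
Linear-equated: (4.0/2.9)(19 − 13.6) + 13.7 = 21.148
Difference = 21.148 − 19.10 = 2.05

2.05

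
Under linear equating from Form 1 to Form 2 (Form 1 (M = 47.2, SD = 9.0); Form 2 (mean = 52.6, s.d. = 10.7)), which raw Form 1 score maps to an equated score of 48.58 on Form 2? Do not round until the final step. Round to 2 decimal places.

Invert y = (SD_Y/SD_X)(x − M_X) + M_Y:
x = (SD_X/SD_Y)(y − M_Y) + M_X = (9.0/10.7)(48.58 − 52.6) + 47.2
x = 0.841121 × -4.020 + 47.2 = 43.82

43.82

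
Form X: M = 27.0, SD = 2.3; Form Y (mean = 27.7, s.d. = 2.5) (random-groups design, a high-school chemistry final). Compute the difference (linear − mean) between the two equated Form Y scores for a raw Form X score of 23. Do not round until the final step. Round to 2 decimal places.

Mean-equated: 23 + (27.7 − 27.0) = 23.70
Linear-equated: (2.5/2.3)(23 − 27.0) + 27.7 = 23.352
Difference = 23.352 − 23.70 = -0.35

-0.35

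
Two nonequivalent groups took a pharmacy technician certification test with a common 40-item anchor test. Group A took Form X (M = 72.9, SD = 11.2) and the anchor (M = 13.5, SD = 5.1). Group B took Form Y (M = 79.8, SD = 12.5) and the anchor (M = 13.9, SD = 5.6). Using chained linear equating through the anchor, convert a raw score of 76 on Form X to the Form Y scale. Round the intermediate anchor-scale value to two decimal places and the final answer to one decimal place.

82.1

Form X → anchor (Group A): v = (5.1/11.2)(76 − 72.9) + 13.5 = 14.91
anchor → Form Y (Group B): y = (12.5/5.6)(14.91 − 13.9) + 79.8 = 82.1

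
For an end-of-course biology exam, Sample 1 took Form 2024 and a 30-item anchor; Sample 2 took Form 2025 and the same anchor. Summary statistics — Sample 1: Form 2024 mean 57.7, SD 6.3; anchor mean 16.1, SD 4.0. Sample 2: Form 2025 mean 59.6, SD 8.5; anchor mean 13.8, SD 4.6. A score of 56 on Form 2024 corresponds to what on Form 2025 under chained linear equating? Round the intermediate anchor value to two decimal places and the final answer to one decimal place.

Form 2024 → anchor (Sample 1): v = (4.0/6.3)(56 − 57.7) + 16.1 = 15.02
anchor → Form 2025 (Sample 2): y = (8.5/4.6)(15.02 − 13.8) + 59.6 = 61.9

61.9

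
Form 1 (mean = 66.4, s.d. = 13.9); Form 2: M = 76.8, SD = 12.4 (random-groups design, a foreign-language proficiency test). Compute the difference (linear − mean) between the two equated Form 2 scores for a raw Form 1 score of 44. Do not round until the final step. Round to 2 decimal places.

Mean-equated: 44 + (76.8 − 66.4) = 54.40
Linear-equated: (12.4/13.9)(44 − 66.4) + 76.8 = 56.817
Difference = 56.817 − 54.40 = 2.42

2.42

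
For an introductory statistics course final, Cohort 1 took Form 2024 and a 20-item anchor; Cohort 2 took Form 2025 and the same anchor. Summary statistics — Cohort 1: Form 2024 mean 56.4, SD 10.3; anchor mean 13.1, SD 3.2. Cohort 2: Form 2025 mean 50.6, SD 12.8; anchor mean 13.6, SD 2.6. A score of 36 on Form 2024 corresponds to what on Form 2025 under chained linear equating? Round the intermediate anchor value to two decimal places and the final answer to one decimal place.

Form 2024 → anchor (Cohort 1): v = (3.2/10.3)(36 − 56.4) + 13.1 = 6.76
anchor → Form 2025 (Cohort 2): y = (12.8/2.6)(6.76 − 13.6) + 50.6 = 16.9

16.9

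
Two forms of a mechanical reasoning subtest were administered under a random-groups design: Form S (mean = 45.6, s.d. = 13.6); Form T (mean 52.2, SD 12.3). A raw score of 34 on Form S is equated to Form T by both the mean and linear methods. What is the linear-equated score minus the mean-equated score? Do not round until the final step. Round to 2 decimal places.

Mean-equated: 34 + (52.2 − 45.6) = 40.60
Linear-equated: (12.3/13.6)(34 − 45.6) + 52.2 = 41.709
Difference = 41.709 − 40.60 = 1.11

1.11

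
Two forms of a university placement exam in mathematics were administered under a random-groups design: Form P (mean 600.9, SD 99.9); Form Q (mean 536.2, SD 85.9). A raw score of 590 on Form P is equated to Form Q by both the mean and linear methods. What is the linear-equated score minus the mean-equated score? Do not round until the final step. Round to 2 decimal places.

1.53

Mean-equated: 590 + (536.2 − 600.9) = 525.30
Linear-equated: (85.9/99.9)(590 − 600.9) + 536.2 = 526.828
Difference = 526.828 − 525.30 = 1.53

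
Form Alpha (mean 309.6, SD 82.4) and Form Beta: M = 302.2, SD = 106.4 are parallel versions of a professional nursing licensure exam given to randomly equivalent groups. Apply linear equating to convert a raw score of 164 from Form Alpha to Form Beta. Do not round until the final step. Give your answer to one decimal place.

114.2

Linear equating: y = (SD_Y/SD_X)(x − M_X) + M_Y
y = (106.4/82.4)(164 − 309.6) + 302.2
y = 1.291262 × -145.6 + 302.2 = -188.0078 + 302.2 = 114.2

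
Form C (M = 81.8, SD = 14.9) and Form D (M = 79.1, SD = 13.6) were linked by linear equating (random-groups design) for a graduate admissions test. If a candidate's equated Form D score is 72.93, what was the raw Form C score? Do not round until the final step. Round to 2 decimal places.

75.04

Invert y = (SD_Y/SD_X)(x − M_X) + M_Y:
x = (SD_X/SD_Y)(y − M_Y) + M_X = (14.9/13.6)(72.93 − 79.1) + 81.8
x = 1.095588 × -6.170 + 81.8 = 75.04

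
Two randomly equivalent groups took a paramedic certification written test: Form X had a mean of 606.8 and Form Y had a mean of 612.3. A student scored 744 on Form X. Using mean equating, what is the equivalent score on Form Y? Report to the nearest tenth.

749.5

Mean equating: y = x + (M_Y − M_X) = 744 + (612.3 − 606.8) = 749.5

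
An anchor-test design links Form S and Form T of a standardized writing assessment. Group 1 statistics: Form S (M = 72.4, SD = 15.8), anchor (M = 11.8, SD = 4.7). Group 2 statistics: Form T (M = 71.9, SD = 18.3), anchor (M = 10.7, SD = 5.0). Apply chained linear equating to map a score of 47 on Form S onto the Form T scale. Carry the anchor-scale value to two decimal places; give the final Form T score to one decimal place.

Form S → anchor (Group 1): v = (4.7/15.8)(47 − 72.4) + 11.8 = 4.24
anchor → Form T (Group 2): y = (18.3/5.0)(4.24 − 10.7) + 71.9 = 48.3

48.3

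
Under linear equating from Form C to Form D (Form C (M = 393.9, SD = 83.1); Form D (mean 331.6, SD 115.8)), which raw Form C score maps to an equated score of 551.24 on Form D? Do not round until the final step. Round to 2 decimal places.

Invert y = (SD_Y/SD_X)(x − M_X) + M_Y:
x = (SD_X/SD_Y)(y − M_Y) + M_X = (83.1/115.8)(551.24 − 331.6) + 393.9
x = 0.717617 × 219.640 + 393.9 = 551.52

551.52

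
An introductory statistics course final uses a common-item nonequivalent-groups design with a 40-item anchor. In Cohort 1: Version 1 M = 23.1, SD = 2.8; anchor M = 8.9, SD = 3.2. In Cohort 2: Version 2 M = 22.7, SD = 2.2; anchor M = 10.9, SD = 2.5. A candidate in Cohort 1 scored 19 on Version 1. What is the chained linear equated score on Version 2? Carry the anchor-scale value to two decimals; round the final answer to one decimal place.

Version 1 → anchor (Cohort 1): v = (3.2/2.8)(19 − 23.1) + 8.9 = 4.21
anchor → Version 2 (Cohort 2): y = (2.2/2.5)(4.21 − 10.9) + 22.7 = 16.8

16.8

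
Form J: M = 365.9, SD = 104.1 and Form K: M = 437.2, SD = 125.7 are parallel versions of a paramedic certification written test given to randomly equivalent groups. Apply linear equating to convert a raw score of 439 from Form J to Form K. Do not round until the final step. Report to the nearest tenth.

Linear equating: y = (SD_Y/SD_X)(x − M_X) + M_Y
y = (125.7/104.1)(439 − 365.9) + 437.2
y = 1.207493 × 73.1 + 437.2 = 88.2677 + 437.2 = 525.5

525.5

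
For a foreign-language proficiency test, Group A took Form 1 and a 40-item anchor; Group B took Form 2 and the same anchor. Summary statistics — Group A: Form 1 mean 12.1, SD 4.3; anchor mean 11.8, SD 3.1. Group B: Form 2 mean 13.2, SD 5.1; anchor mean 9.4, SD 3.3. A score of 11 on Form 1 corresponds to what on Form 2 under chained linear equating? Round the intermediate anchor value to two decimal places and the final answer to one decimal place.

15.7

Form 1 → anchor (Group A): v = (3.1/4.3)(11 − 12.1) + 11.8 = 11.01
anchor → Form 2 (Group B): y = (5.1/3.3)(11.01 − 9.4) + 13.2 = 15.7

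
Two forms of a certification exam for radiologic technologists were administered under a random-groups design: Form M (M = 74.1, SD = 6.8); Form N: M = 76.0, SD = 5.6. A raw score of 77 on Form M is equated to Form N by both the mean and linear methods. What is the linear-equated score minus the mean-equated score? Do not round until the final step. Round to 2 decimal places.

Mean-equated: 77 + (76.0 − 74.1) = 78.90
Linear-equated: (5.6/6.8)(77 − 74.1) + 76.0 = 78.388
Difference = 78.388 − 78.90 = -0.51

-0.51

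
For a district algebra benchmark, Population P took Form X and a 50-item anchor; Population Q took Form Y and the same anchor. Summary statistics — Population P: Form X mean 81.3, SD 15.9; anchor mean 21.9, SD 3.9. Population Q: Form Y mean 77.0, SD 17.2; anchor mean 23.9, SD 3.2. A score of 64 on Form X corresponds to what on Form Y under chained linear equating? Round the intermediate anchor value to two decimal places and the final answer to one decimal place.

Form X → anchor (Population P): v = (3.9/15.9)(64 − 81.3) + 21.9 = 17.66
anchor → Form Y (Population Q): y = (17.2/3.2)(17.66 − 23.9) + 77.0 = 43.5

43.5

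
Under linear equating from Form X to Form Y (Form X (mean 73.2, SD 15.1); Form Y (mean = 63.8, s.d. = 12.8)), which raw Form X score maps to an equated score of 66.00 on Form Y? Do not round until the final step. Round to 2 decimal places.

Invert y = (SD_Y/SD_X)(x − M_X) + M_Y:
x = (SD_X/SD_Y)(y − M_Y) + M_X = (15.1/12.8)(66.00 − 63.8) + 73.2
x = 1.179687 × 2.200 + 73.2 = 75.80

75.80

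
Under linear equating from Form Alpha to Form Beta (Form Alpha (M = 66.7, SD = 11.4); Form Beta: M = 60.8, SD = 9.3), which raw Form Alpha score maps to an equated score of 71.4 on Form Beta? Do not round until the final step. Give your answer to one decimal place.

Invert y = (SD_Y/SD_X)(x − M_X) + M_Y:
x = (SD_X/SD_Y)(y − M_Y) + M_X = (11.4/9.3)(71.4 − 60.8) + 66.7
x = 1.225806 × 10.600 + 66.7 = 79.7

79.7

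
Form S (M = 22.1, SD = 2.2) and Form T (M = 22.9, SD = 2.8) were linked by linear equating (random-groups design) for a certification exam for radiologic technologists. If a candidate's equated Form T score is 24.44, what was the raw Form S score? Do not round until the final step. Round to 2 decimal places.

Invert y = (SD_Y/SD_X)(x − M_X) + M_Y:
x = (SD_X/SD_Y)(y − M_Y) + M_X = (2.2/2.8)(24.44 − 22.9) + 22.1
x = 0.785714 × 1.540 + 22.1 = 23.31

23.31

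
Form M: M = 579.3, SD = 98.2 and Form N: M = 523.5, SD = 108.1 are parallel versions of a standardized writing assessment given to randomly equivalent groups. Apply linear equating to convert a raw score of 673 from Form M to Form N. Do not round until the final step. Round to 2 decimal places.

Linear equating: y = (SD_Y/SD_X)(x − M_X) + M_Y
y = (108.1/98.2)(673 − 579.3) + 523.5
y = 1.100815 × 93.7 + 523.5 = 103.1463 + 523.5 = 626.65

626.65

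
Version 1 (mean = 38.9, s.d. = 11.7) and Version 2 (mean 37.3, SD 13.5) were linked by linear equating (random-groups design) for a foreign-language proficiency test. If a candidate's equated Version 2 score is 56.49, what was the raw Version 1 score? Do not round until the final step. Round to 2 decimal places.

55.53

Invert y = (SD_Y/SD_X)(x − M_X) + M_Y:
x = (SD_X/SD_Y)(y − M_Y) + M_X = (11.7/13.5)(56.49 − 37.3) + 38.9
x = 0.866667 × 19.190 + 38.9 = 55.53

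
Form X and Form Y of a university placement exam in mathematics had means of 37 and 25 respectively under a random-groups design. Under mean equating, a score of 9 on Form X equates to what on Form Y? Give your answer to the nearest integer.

-3

Mean equating: y = x + (M_Y − M_X) = 9 + (25 − 37) = -3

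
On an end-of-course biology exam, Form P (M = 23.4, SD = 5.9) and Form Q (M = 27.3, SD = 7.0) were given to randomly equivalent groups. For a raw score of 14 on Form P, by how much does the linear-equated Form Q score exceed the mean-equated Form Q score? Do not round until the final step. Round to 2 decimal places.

Mean-equated: 14 + (27.3 − 23.4) = 17.90
Linear-equated: (7.0/5.9)(14 − 23.4) + 27.3 = 16.147
Difference = 16.147 − 17.90 = -1.75

-1.75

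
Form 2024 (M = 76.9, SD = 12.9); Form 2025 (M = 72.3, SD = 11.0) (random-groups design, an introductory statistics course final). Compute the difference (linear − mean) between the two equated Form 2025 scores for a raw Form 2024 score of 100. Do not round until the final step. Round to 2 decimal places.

Mean-equated: 100 + (72.3 − 76.9) = 95.40
Linear-equated: (11.0/12.9)(100 − 76.9) + 72.3 = 91.998
Difference = 91.998 − 95.40 = -3.40

-3.40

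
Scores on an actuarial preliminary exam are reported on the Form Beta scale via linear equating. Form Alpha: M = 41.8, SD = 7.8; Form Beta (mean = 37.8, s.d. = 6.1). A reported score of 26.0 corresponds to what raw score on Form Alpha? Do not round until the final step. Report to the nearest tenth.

Invert y = (SD_Y/SD_X)(x − M_X) + M_Y:
x = (SD_X/SD_Y)(y − M_Y) + M_X = (7.8/6.1)(26.0 − 37.8) + 41.8
x = 1.278689 × -11.800 + 41.8 = 26.7

26.7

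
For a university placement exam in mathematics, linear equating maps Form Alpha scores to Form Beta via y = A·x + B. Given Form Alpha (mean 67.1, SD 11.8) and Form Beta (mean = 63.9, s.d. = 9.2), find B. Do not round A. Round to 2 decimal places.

11.58

A = SD_Y / SD_X = 9.2 / 11.8 = 0.779661
B = M_Y − A·M_X = 63.9 − 0.779661 × 67.1 = 11.58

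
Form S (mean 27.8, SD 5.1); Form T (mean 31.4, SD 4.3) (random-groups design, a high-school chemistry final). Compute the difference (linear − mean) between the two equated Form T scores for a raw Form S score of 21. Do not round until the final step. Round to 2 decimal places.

Mean-equated: 21 + (31.4 − 27.8) = 24.60
Linear-equated: (4.3/5.1)(21 − 27.8) + 31.4 = 25.667
Difference = 25.667 − 24.60 = 1.07

1.07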